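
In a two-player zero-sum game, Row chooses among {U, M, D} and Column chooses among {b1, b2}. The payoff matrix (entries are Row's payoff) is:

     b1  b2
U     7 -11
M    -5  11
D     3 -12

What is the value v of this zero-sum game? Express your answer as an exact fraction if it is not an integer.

Row minima: U → -11, M → -5, D → -12; maximin = -5.
Column maxima: b1 → 7, b2 → 11; minimax = 7.
-5 ≠ 7, so there is no saddle point; optimal play is mixed.
D is strictly dominated by U, so Row never plays it.
On the remaining 2×2 (U, M vs b1, b2):
Let Row play U with probability p. Expected payoff against b1: 7p + (-5)(1−p) = 12p − 5; against b2: (-11)p + 11(1−p) = −22p + 11.
Setting these equal: 12p − 5 = −22p + 11 ⇒ 34p = 16 ⇒ p = 8/17, and the value is (12)·(8/17) − 5 = 11/17.
For Column: with q = P(b1), equating U's and M's payoffs gives 18q − 11 = −16q + 11 ⇒ q = 11/17.

11/17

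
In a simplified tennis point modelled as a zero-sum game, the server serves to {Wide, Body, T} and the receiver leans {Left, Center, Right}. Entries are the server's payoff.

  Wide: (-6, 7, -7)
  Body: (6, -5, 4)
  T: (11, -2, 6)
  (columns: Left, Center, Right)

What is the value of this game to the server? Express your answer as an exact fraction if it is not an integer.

Row minima: Wide → -7, Body → -5, T → -2; maximin = -2.
Column maxima: Left → 11, Center → 7, Right → 6; minimax = 6.
-2 ≠ 6, so there is no saddle point; optimal play is mixed.
Body is strictly dominated by T, so the server never plays it.
Left is strictly dominated by Right (it gives the server strictly more in every row), so the receiver never plays it.
On the remaining 2×2 (Wide, T vs Center, Right):
Let the server play Wide with probability p. Expected payoff against Center: 7p + (-2)(1−p) = 9p − 2; against Right: (-7)p + 6(1−p) = −13p + 6.
Setting these equal: 9p − 2 = −13p + 6 ⇒ 22p = 8 ⇒ p = 4/11, and the value is (9)·(4/11) − 2 = 14/11.
For the receiver: with q = P(Center), equating Wide's and T's payoffs gives 14q − 7 = −8q + 6 ⇒ q = 13/22.

14/11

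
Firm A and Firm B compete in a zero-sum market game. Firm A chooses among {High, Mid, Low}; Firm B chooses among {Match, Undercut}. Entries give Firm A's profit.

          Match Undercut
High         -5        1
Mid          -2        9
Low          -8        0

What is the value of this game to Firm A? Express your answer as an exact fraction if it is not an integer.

Row minima: High → -5, Mid → -2, Low → -8; maximin = -2.
Column maxima: Match → -2, Undercut → 9; minimax = -2.
Since maximin = minimax = -2, there is a saddle point and the value is -2.

-2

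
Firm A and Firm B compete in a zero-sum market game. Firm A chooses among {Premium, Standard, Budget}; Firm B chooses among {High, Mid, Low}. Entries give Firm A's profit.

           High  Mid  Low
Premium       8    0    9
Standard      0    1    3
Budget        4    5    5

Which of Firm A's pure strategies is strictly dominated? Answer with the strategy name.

Standard

Budget gives a strictly higher payoff than Standard against every column: 4 > 0, 5 > 1, 5 > 3.
So Standard is strictly dominated and Firm A never plays it.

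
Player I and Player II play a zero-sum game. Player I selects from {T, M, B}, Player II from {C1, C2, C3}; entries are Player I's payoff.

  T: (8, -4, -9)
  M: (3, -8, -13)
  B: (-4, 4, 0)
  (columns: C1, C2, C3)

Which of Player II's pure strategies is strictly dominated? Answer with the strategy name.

C2

C3 holds Player I's payoff strictly below C2 in every row: -9 < -4, -13 < -8, 0 < 4.
So C2 is strictly dominated for Player II.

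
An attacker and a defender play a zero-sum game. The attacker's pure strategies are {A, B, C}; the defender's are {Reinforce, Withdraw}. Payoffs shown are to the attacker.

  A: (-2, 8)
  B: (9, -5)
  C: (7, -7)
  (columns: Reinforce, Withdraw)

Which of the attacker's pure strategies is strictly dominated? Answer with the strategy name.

B gives a strictly higher payoff than C against every column: 9 > 7, -5 > -7.
So C is strictly dominated and the attacker never plays it.

C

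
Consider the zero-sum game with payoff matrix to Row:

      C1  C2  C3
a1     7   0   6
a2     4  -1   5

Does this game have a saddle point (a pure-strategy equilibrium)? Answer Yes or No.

Yes

Row minima: a1 → 0, a2 → -1; maximin = 0.
Column maxima: C1 → 7, C2 → 0, C3 → 6; minimax = 0.
maximin = minimax = 0, so a saddle point exists.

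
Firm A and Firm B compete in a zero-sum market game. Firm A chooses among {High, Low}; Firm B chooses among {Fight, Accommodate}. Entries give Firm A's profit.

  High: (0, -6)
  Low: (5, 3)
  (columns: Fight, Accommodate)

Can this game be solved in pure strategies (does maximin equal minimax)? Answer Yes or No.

Yes

Row minima: High → -6, Low → 3; maximin = 3.
Column maxima: Fight → 5, Accommodate → 3; minimax = 3.
maximin = minimax = 3, so a saddle point exists.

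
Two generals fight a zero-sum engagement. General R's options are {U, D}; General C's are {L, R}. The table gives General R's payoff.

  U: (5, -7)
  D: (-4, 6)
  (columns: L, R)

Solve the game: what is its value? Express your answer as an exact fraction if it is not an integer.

1/11

Row minima: U → -7, D → -4; maximin = -4.
Column maxima: L → 5, R → 6; minimax = 5.
-4 ≠ 5, so there is no saddle point; optimal play is mixed.
Let General R play U with probability p. Expected payoff against L: 5p + (-4)(1−p) = 9p − 4; against R: (-7)p + 6(1−p) = −13p + 6.
Setting these equal: 9p − 4 = −13p + 6 ⇒ 22p = 10 ⇒ p = 5/11, and the value is (9)·(5/11) − 4 = 1/11.
For General C: with q = P(L), equating U's and D's payoffs gives 12q − 7 = −10q + 6 ⇒ q = 13/22.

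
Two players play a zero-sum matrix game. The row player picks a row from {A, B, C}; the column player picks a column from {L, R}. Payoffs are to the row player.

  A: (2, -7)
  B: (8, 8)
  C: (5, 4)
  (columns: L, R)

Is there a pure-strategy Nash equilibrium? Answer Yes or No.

Yes

Row minima: A → -7, B → 8, C → 4; maximin = 8.
Column maxima: L → 8, R → 8; minimax = 8.
maximin = minimax = 8, so a saddle point exists.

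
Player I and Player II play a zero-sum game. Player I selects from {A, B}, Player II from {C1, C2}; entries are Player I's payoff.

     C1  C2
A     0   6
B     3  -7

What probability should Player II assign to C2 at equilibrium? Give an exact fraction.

Row minima: A → 0, B → -7; maximin = 0.
Column maxima: C1 → 3, C2 → 6; minimax = 3.
0 ≠ 3, so there is no saddle point; optimal play is mixed.
Let Player I play A with probability p. Expected payoff against C1: 0p + 3(1−p) = −3p + 3; against C2: 6p + (-7)(1−p) = 13p − 7.
Setting these equal: −3p + 3 = 13p − 7 ⇒ −16p = -10 ⇒ p = 5/8, and the value is (-3)·(5/8) + 3 = 9/8.
For Player II: with q = P(C1), equating A's and B's payoffs gives −6q + 6 = 10q − 7 ⇒ q = 13/16.

3/16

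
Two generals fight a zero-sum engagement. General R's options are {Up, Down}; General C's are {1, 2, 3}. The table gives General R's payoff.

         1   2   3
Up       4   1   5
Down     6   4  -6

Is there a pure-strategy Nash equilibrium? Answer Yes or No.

No

Row minima: Up → 1, Down → -6; maximin = 1.
Column maxima: 1 → 6, 2 → 4, 3 → 5; minimax = 4.
1 ≠ 4, so no pure-strategy equilibrium exists.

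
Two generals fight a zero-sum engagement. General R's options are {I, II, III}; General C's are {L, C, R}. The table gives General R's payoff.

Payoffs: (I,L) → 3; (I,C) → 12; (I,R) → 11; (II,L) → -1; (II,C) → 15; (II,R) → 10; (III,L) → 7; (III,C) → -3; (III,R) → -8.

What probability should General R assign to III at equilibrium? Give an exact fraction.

Row minima: I → 3, II → -1, III → -8; maximin = 3.
Column maxima: L → 7, C → 15, R → 11; minimax = 7.
3 ≠ 7, so there is no saddle point; optimal play is mixed.
C is strictly dominated by R (it gives General R strictly more in every row), so General C never plays it.
With C eliminated, II is strictly dominated by I (I gives General R strictly more in every remaining column), so General R never plays it.
On the remaining 2×2 (I, III vs L, R):
Let General R play I with probability p. Expected payoff against L: 3p + 7(1−p) = −4p + 7; against R: 11p + (-8)(1−p) = 19p − 8.
Setting these equal: −4p + 7 = 19p − 8 ⇒ −23p = -15 ⇒ p = 15/23, and the value is (-4)·(15/23) + 7 = 101/23.
For General C: with q = P(L), equating I's and III's payoffs gives −8q + 11 = 15q − 8 ⇒ q = 19/23.

8/23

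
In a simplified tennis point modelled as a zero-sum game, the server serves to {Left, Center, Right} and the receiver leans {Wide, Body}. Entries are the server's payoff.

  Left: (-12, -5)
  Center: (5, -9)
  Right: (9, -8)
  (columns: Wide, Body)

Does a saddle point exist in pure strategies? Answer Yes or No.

No

Row minima: Left → -12, Center → -9, Right → -8; maximin = -8.
Column maxima: Wide → 9, Body → -5; minimax = -5.
-8 ≠ -5, so no pure-strategy equilibrium exists.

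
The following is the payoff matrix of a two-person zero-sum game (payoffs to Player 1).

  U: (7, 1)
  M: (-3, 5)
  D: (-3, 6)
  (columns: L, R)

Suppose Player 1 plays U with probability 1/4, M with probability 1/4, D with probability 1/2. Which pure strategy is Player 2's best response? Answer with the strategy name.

L

If Player 2 plays L, Player 1's expected payoff is (1/4)·7 + (1/4)·(-3) + (1/2)·(-3) = -1/2.
If Player 2 plays R, Player 1's expected payoff is (1/4)·1 + (1/4)·5 + (1/2)·6 = 9/2.
Player 2 minimizes Player 1's payoff; the smallest is -1/2, so the best response is L.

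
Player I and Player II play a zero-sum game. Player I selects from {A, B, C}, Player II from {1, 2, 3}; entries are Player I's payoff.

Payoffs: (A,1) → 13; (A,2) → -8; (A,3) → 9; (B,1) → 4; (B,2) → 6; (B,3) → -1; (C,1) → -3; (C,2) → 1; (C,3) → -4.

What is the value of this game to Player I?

23/12

Row minima: A → -8, B → -1, C → -4; maximin = -1.
Column maxima: 1 → 13, 2 → 6, 3 → 9; minimax = 6.
-1 ≠ 6, so there is no saddle point; optimal play is mixed.
C is strictly dominated by B, so Player I never plays it.
1 is strictly dominated by 3 (it gives Player I strictly more in every row), so Player II never plays it.
On the remaining 2×2 (A, B vs 2, 3):
Let Player I play A with probability p. Expected payoff against 2: (-8)p + 6(1−p) = −14p + 6; against 3: 9p + (-1)(1−p) = 10p − 1.
Setting these equal: −14p + 6 = 10p − 1 ⇒ −24p = -7 ⇒ p = 7/24, and the value is (-14)·(7/24) + 6 = 23/12.
For Player II: with q = P(2), equating A's and B's payoffs gives −17q + 9 = 7q − 1 ⇒ q = 5/12.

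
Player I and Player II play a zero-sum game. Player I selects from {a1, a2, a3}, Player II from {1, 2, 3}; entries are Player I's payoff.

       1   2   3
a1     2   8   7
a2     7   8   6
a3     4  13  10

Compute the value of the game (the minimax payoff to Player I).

46/7

Row minima: a1 → 2, a2 → 6, a3 → 4; maximin = 6.
Column maxima: 1 → 7, 2 → 13, 3 → 10; minimax = 7.
6 ≠ 7, so there is no saddle point; optimal play is mixed.
a1 is strictly dominated by a3, so Player I never plays it.
2 is strictly dominated by 1 (it gives Player I strictly more in every row), so Player II never plays it.
On the remaining 2×2 (a2, a3 vs 1, 3):
Let Player I play a2 with probability p. Expected payoff against 1: 7p + 4(1−p) = 3p + 4; against 3: 6p + 10(1−p) = −4p + 10.
Setting these equal: 3p + 4 = −4p + 10 ⇒ 7p = 6 ⇒ p = 6/7, and the value is (3)·(6/7) + 4 = 46/7.
For Player II: with q = P(1), equating a2's and a3's payoffs gives q + 6 = −6q + 10 ⇒ q = 4/7.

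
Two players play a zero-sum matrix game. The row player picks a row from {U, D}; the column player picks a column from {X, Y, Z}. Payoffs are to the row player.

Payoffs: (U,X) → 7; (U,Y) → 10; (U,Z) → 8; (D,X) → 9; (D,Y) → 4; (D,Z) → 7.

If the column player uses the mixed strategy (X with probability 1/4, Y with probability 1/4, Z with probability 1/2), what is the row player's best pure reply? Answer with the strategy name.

Expected payoff of U: (1/4)·7 + (1/4)·10 + (1/2)·8 = 33/4.
Expected payoff of D: (1/4)·9 + (1/4)·4 + (1/2)·7 = 27/4.
The largest is 33/4, so the row player's best response is U.

U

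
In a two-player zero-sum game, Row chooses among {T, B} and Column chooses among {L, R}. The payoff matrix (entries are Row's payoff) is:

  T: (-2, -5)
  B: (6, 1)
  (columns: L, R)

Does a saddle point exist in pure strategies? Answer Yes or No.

Row minima: T → -5, B → 1; maximin = 1.
Column maxima: L → 6, R → 1; minimax = 1.
maximin = minimax = 1, so a saddle point exists.

Yes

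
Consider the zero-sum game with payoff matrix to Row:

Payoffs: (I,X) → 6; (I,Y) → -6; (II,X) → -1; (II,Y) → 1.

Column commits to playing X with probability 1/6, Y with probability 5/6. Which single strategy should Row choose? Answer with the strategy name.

Expected payoff of I: (1/6)·6 + (5/6)·(-6) = -4.
Expected payoff of II: (1/6)·(-1) + (5/6)·1 = 2/3.
The largest is 2/3, so Row's best response is II.

II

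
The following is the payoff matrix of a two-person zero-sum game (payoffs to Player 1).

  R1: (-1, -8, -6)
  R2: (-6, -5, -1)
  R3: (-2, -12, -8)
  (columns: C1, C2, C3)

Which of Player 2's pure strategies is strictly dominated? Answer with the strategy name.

C2 holds Player 1's payoff strictly below C3 in every row: -8 < -6, -5 < -1, -12 < -8.
So C3 is strictly dominated for Player 2.

C3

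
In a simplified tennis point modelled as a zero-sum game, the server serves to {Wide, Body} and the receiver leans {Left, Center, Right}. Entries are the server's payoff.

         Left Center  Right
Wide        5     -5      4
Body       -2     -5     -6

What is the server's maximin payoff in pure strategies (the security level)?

-5

Row minima: Wide → -5, Body → -6.
The best of these is -5.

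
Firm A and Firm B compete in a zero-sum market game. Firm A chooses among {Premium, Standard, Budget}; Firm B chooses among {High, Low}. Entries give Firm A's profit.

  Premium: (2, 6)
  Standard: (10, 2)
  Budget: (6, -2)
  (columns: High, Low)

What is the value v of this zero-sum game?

14/3

Row minima: Premium → 2, Standard → 2, Budget → -2; maximin = 2.
Column maxima: High → 10, Low → 6; minimax = 6.
2 ≠ 6, so there is no saddle point; optimal play is mixed.
Budget is strictly dominated by Standard, so Firm A never plays it.
On the remaining 2×2 (Premium, Standard vs High, Low):
Let Firm A play Premium with probability p. Expected payoff against High: 2p + 10(1−p) = −8p + 10; against Low: 6p + 2(1−p) = 4p + 2.
Setting these equal: −8p + 10 = 4p + 2 ⇒ −12p = -8 ⇒ p = 2/3, and the value is (-8)·(2/3) + 10 = 14/3.
For Firm B: with q = P(High), equating Premium's and Standard's payoffs gives −4q + 6 = 8q + 2 ⇒ q = 1/3.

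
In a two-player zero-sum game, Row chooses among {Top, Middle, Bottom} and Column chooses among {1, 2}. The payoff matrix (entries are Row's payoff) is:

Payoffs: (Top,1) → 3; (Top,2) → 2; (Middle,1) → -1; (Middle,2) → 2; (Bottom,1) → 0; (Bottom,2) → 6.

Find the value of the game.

Row minima: Top → 2, Middle → -1, Bottom → 0; maximin = 2.
Column maxima: 1 → 3, 2 → 6; minimax = 3.
2 ≠ 3, so there is no saddle point; optimal play is mixed.
Middle is strictly dominated by Bottom, so Row never plays it.
On the remaining 2×2 (Top, Bottom vs 1, 2):
Let Row play Top with probability p. Expected payoff against 1: 3p + 0(1−p) = 3p; against 2: 2p + 6(1−p) = −4p + 6.
Setting these equal: 3p = −4p + 6 ⇒ 7p = 6 ⇒ p = 6/7, and the value is (3)·(6/7) = 18/7.
For Column: with q = P(1), equating Top's and Bottom's payoffs gives q + 2 = −6q + 6 ⇒ q = 4/7.

18/7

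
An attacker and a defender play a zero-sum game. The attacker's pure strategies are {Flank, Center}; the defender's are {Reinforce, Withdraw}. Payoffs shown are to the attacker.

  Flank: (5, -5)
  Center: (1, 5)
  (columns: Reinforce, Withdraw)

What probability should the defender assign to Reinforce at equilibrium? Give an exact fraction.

Row minima: Flank → -5, Center → 1; maximin = 1.
Column maxima: Reinforce → 5, Withdraw → 5; minimax = 5.
1 ≠ 5, so there is no saddle point; optimal play is mixed.
Let the attacker play Flank with probability p. Expected payoff against Reinforce: 5p + 1(1−p) = 4p + 1; against Withdraw: (-5)p + 5(1−p) = −10p + 5.
Setting these equal: 4p + 1 = −10p + 5 ⇒ 14p = 4 ⇒ p = 2/7, and the value is (4)·(2/7) + 1 = 15/7.
For the defender: with q = P(Reinforce), equating Flank's and Center's payoffs gives 10q − 5 = −4q + 5 ⇒ q = 5/7.

5/7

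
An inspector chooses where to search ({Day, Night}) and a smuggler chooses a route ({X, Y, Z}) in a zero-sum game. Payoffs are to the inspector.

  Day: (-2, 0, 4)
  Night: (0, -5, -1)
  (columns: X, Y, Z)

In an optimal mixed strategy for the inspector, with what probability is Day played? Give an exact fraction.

5/7

Row minima: Day → -2, Night → -5; maximin = -2.
Column maxima: X → 0, Y → 0, Z → 4; minimax = 0.
-2 ≠ 0, so there is no saddle point; optimal play is mixed.
Z is strictly dominated by Y (it gives the inspector strictly more in every row), so the smuggler never plays it.
On the remaining 2×2 (Day, Night vs X, Y):
Let the inspector play Day with probability p. Expected payoff against X: (-2)p + 0(1−p) = −2p; against Y: 0p + (-5)(1−p) = 5p − 5.
Setting these equal: −2p = 5p − 5 ⇒ −7p = -5 ⇒ p = 5/7, and the value is (-2)·(5/7) = -10/7.
For the smuggler: with q = P(X), equating Day's and Night's payoffs gives −2q = 5q − 5 ⇒ q = 5/7.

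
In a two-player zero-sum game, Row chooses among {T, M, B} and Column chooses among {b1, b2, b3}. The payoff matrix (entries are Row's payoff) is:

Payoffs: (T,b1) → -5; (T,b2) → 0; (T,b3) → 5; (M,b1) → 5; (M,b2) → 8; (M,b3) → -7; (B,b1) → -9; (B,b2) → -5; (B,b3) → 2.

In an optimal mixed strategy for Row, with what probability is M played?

Row minima: T → -5, M → -7, B → -9; maximin = -5.
Column maxima: b1 → 5, b2 → 8, b3 → 5; minimax = 5.
-5 ≠ 5, so there is no saddle point; optimal play is mixed.
B is strictly dominated by T, so Row never plays it.
b2 is strictly dominated by b1 (it gives Row strictly more in every row), so Column never plays it.
On the remaining 2×2 (T, M vs b1, b3):
Let Row play T with probability p. Expected payoff against b1: (-5)p + 5(1−p) = −10p + 5; against b3: 5p + (-7)(1−p) = 12p − 7.
Setting these equal: −10p + 5 = 12p − 7 ⇒ −22p = -12 ⇒ p = 6/11, and the value is (-10)·(6/11) + 5 = -5/11.
For Column: with q = P(b1), equating T's and M's payoffs gives −10q + 5 = 12q − 7 ⇒ q = 6/11.

5/11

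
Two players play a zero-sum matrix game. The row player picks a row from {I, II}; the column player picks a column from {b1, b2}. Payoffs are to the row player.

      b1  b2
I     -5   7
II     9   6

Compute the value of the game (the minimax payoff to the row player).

31/5

Row minima: I → -5, II → 6; maximin = 6.
Column maxima: b1 → 9, b2 → 7; minimax = 7.
6 ≠ 7, so there is no saddle point; optimal play is mixed.
Let the row player play I with probability p. Expected payoff against b1: (-5)p + 9(1−p) = −14p + 9; against b2: 7p + 6(1−p) = p + 6.
Setting these equal: −14p + 9 = p + 6 ⇒ −15p = -3 ⇒ p = 1/5, and the value is (-14)·(1/5) + 9 = 31/5.
For the column player: with q = P(b1), equating I's and II's payoffs gives −12q + 7 = 3q + 6 ⇒ q = 1/15.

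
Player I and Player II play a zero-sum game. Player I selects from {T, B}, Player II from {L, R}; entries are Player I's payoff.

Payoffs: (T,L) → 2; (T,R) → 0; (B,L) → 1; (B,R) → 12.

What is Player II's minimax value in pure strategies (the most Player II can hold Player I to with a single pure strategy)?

2

Column maxima: L → 2, R → 12.
The smallest of these is 2.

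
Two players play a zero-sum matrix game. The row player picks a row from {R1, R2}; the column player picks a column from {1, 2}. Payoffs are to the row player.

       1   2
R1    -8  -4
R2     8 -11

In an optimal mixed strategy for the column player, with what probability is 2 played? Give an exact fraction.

Row minima: R1 → -8, R2 → -11; maximin = -8.
Column maxima: 1 → 8, 2 → -4; minimax = -4.
-8 ≠ -4, so there is no saddle point; optimal play is mixed.
Let the row player play R1 with probability p. Expected payoff against 1: (-8)p + 8(1−p) = −16p + 8; against 2: (-4)p + (-11)(1−p) = 7p − 11.
Setting these equal: −16p + 8 = 7p − 11 ⇒ −23p = -19 ⇒ p = 19/23, and the value is (-16)·(19/23) + 8 = -120/23.
For the column player: with q = P(1), equating R1's and R2's payoffs gives −4q − 4 = 19q − 11 ⇒ q = 7/23.

16/23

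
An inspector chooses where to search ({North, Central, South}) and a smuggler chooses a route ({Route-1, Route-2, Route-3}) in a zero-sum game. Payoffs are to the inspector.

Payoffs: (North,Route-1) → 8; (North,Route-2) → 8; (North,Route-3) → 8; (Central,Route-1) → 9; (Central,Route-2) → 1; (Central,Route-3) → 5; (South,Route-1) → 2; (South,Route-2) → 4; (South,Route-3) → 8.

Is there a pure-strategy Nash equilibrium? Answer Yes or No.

Row minima: North → 8, Central → 1, South → 2; maximin = 8.
Column maxima: Route-1 → 9, Route-2 → 8, Route-3 → 8; minimax = 8.
maximin = minimax = 8, so a saddle point exists.

Yes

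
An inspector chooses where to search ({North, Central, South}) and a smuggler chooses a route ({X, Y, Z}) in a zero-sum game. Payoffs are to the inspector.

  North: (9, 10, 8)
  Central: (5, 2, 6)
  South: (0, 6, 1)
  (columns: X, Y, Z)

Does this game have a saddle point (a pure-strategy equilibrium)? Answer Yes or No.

Yes

Row minima: North → 8, Central → 2, South → 0; maximin = 8.
Column maxima: X → 9, Y → 10, Z → 8; minimax = 8.
maximin = minimax = 8, so a saddle point exists.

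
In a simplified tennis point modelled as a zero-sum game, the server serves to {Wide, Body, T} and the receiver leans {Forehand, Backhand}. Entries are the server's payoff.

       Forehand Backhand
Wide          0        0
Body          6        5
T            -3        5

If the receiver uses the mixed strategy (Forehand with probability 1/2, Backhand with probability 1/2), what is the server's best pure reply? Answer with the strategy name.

Expected payoff of Wide: (1/2)·0 + (1/2)·0 = 0.
Expected payoff of Body: (1/2)·6 + (1/2)·5 = 11/2.
Expected payoff of T: (1/2)·(-3) + (1/2)·5 = 1.
The largest is 11/2, so the server's best response is Body.

Body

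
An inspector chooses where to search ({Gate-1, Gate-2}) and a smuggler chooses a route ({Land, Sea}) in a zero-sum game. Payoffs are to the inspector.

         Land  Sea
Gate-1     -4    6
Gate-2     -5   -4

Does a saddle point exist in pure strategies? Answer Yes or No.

Row minima: Gate-1 → -4, Gate-2 → -5; maximin = -4.
Column maxima: Land → -4, Sea → 6; minimax = -4.
maximin = minimax = -4, so a saddle point exists.

Yes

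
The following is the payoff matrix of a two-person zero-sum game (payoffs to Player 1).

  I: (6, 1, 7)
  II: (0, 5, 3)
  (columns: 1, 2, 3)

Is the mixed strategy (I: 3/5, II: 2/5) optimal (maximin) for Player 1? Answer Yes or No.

No

Against 1 this mix gives (3/5)·6 + (2/5)·0 = 18/5.
Against 2 this mix gives (3/5)·1 + (2/5)·5 = 13/5.
Against 3 this mix gives (3/5)·7 + (2/5)·3 = 27/5.
Player 2 will play 2, holding Player 1 to 13/5. Shifting weight toward the row that does better against 2 would raise this floor (the equalizing mix achieves 3 against both 2 and 1), so the proposed strategy is not optimal.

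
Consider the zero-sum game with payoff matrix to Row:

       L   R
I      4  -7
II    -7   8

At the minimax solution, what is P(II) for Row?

Row minima: I → -7, II → -7; maximin = -7.
Column maxima: L → 4, R → 8; minimax = 4.
-7 ≠ 4, so there is no saddle point; optimal play is mixed.
Let Row play I with probability p. Expected payoff against L: 4p + (-7)(1−p) = 11p − 7; against R: (-7)p + 8(1−p) = −15p + 8.
Setting these equal: 11p − 7 = −15p + 8 ⇒ 26p = 15 ⇒ p = 15/26, and the value is (11)·(15/26) − 7 = -17/26.
For Column: with q = P(L), equating I's and II's payoffs gives 11q − 7 = −15q + 8 ⇒ q = 15/26.

11/26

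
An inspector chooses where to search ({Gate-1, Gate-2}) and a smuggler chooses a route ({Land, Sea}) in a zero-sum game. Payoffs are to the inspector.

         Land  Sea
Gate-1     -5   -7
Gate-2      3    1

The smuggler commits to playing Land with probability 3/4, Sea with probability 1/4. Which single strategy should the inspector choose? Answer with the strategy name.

Expected payoff of Gate-1: (3/4)·(-5) + (1/4)·(-7) = -11/2.
Expected payoff of Gate-2: (3/4)·3 + (1/4)·1 = 5/2.
The largest is 5/2, so the inspector's best response is Gate-2.

Gate-2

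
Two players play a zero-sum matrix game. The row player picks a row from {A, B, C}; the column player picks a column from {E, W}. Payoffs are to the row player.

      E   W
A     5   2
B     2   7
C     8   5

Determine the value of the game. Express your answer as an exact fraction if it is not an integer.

Row minima: A → 2, B → 2, C → 5; maximin = 5.
Column maxima: E → 8, W → 7; minimax = 7.
5 ≠ 7, so there is no saddle point; optimal play is mixed.
A is strictly dominated by C, so the row player never plays it.
On the remaining 2×2 (B, C vs E, W):
Let the row player play B with probability p. Expected payoff against E: 2p + 8(1−p) = −6p + 8; against W: 7p + 5(1−p) = 2p + 5.
Setting these equal: −6p + 8 = 2p + 5 ⇒ −8p = -3 ⇒ p = 3/8, and the value is (-6)·(3/8) + 8 = 23/4.
For the column player: with q = P(E), equating B's and C's payoffs gives −5q + 7 = 3q + 5 ⇒ q = 1/4.

23/4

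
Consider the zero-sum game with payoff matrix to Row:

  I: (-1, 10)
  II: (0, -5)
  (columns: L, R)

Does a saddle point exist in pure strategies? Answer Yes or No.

No

Row minima: I → -1, II → -5; maximin = -1.
Column maxima: L → 0, R → 10; minimax = 0.
-1 ≠ 0, so no pure-strategy equilibrium exists.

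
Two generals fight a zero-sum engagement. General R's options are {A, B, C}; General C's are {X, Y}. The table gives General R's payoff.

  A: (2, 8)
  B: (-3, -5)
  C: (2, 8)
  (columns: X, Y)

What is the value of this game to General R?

Row minima: A → 2, B → -5, C → 2; maximin = 2.
Column maxima: X → 2, Y → 8; minimax = 2.
Since maximin = minimax = 2, there is a saddle point and the value is 2.

2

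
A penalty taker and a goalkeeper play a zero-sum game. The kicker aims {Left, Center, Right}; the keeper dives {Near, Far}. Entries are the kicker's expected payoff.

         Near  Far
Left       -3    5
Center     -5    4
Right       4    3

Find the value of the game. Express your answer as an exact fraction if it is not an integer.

29/9

Row minima: Left → -3, Center → -5, Right → 3; maximin = 3.
Column maxima: Near → 4, Far → 5; minimax = 4.
3 ≠ 4, so there is no saddle point; optimal play is mixed.
Center is strictly dominated by Left, so the kicker never plays it.
On the remaining 2×2 (Left, Right vs Near, Far):
Let the kicker play Left with probability p. Expected payoff against Near: (-3)p + 4(1−p) = −7p + 4; against Far: 5p + 3(1−p) = 2p + 3.
Setting these equal: −7p + 4 = 2p + 3 ⇒ −9p = -1 ⇒ p = 1/9, and the value is (-7)·(1/9) + 4 = 29/9.
For the keeper: with q = P(Near), equating Left's and Right's payoffs gives −8q + 5 = q + 3 ⇒ q = 2/9.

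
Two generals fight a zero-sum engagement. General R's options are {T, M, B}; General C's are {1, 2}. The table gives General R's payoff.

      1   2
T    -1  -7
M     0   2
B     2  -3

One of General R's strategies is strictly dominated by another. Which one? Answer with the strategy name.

T

M gives a strictly higher payoff than T against every column: 0 > -1, 2 > -7.
So T is strictly dominated and General R never plays it.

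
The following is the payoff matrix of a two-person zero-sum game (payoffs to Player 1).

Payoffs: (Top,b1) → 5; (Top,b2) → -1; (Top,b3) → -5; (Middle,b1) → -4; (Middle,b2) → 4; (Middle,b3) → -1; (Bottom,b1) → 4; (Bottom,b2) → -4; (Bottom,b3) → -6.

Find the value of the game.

Row minima: Top → -5, Middle → -4, Bottom → -6; maximin = -4.
Column maxima: b1 → 5, b2 → 4, b3 → -1; minimax = -1.
-4 ≠ -1, so there is no saddle point; optimal play is mixed.
Bottom is strictly dominated by Top, so Player 1 never plays it.
b2 is strictly dominated by b3 (it gives Player 1 strictly more in every row), so Player 2 never plays it.
On the remaining 2×2 (Top, Middle vs b1, b3):
Let Player 1 play Top with probability p. Expected payoff against b1: 5p + (-4)(1−p) = 9p − 4; against b3: (-5)p + (-1)(1−p) = −4p − 1.
Setting these equal: 9p − 4 = −4p − 1 ⇒ 13p = 3 ⇒ p = 3/13, and the value is (9)·(3/13) − 4 = -25/13.
For Player 2: with q = P(b1), equating Top's and Middle's payoffs gives 10q − 5 = −3q − 1 ⇒ q = 4/13.

-25/13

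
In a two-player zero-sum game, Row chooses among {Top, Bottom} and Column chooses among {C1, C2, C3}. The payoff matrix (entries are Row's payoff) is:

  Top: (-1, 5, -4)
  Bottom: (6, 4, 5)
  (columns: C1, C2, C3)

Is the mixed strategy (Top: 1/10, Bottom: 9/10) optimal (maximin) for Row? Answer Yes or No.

Against C1 this mix gives (1/10)·(-1) + (9/10)·6 = 53/10.
Against C2 this mix gives (1/10)·5 + (9/10)·4 = 41/10.
Against C3 this mix gives (1/10)·(-4) + (9/10)·5 = 41/10.
All of Column's active replies (C2, C3) yield 41/10, and no column does worse for Row. The mix makes Column indifferent and guarantees 41/10, so it is optimal.

Yes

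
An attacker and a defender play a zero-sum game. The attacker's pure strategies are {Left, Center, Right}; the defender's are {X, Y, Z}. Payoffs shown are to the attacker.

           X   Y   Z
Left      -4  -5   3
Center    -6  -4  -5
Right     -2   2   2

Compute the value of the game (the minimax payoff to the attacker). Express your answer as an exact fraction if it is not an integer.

-2

Row minima: Left → -5, Center → -6, Right → -2; maximin = -2.
Column maxima: X → -2, Y → 2, Z → 3; minimax = -2.
Since maximin = minimax = -2, there is a saddle point and the value is -2.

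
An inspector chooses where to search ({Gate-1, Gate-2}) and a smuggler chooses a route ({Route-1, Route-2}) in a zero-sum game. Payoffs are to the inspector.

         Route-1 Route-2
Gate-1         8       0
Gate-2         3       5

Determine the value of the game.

4

Row minima: Gate-1 → 0, Gate-2 → 3; maximin = 3.
Column maxima: Route-1 → 8, Route-2 → 5; minimax = 5.
3 ≠ 5, so there is no saddle point; optimal play is mixed.
Let the inspector play Gate-1 with probability p. Expected payoff against Route-1: 8p + 3(1−p) = 5p + 3; against Route-2: 0p + 5(1−p) = −5p + 5.
Setting these equal: 5p + 3 = −5p + 5 ⇒ 10p = 2 ⇒ p = 1/5, and the value is (5)·(1/5) + 3 = 4.
For the smuggler: with q = P(Route-1), equating Gate-1's and Gate-2's payoffs gives 8q = −2q + 5 ⇒ q = 1/2.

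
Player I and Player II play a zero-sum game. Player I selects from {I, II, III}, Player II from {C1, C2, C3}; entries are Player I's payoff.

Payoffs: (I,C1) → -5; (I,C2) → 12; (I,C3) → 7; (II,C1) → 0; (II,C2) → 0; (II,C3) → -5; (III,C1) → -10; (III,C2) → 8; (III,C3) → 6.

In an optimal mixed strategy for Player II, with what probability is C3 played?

Row minima: I → -5, II → -5, III → -10; maximin = -5.
Column maxima: C1 → 0, C2 → 12, C3 → 7; minimax = 0.
-5 ≠ 0, so there is no saddle point; optimal play is mixed.
III is strictly dominated by I, so Player I never plays it.
C2 is strictly dominated by C3 (it gives Player I strictly more in every row), so Player II never plays it.
On the remaining 2×2 (I, II vs C1, C3):
Let Player I play I with probability p. Expected payoff against C1: (-5)p + 0(1−p) = −5p; against C3: 7p + (-5)(1−p) = 12p − 5.
Setting these equal: −5p = 12p − 5 ⇒ −17p = -5 ⇒ p = 5/17, and the value is (-5)·(5/17) = -25/17.
For Player II: with q = P(C1), equating I's and II's payoffs gives −12q + 7 = 5q − 5 ⇒ q = 12/17.

5/17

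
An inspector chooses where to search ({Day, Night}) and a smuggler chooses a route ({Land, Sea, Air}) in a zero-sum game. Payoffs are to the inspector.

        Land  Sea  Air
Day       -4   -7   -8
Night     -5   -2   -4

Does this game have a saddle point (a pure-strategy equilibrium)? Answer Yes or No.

Row minima: Day → -8, Night → -5; maximin = -5.
Column maxima: Land → -4, Sea → -2, Air → -4; minimax = -4.
-5 ≠ -4, so no pure-strategy equilibrium exists.

No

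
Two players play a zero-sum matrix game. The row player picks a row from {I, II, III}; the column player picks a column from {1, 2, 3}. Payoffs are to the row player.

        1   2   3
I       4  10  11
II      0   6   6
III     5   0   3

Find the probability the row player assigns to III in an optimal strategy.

Row minima: I → 4, II → 0, III → 0; maximin = 4.
Column maxima: 1 → 5, 2 → 10, 3 → 11; minimax = 5.
4 ≠ 5, so there is no saddle point; optimal play is mixed.
II is strictly dominated by I, so the row player never plays it.
With II eliminated, 3 is strictly dominated by 2 (it gives the row player strictly more in every remaining row), so the column player never plays it.
On the remaining 2×2 (I, III vs 1, 2):
Let the row player play I with probability p. Expected payoff against 1: 4p + 5(1−p) = −p + 5; against 2: 10p + 0(1−p) = 10p.
Setting these equal: −p + 5 = 10p ⇒ −11p = -5 ⇒ p = 5/11, and the value is (-1)·(5/11) + 5 = 50/11.
For the column player: with q = P(1), equating I's and III's payoffs gives −6q + 10 = 5q ⇒ q = 10/11.

6/11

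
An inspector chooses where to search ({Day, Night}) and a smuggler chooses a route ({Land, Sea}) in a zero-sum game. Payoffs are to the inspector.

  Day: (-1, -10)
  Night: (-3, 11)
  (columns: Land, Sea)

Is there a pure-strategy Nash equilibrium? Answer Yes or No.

No

Row minima: Day → -10, Night → -3; maximin = -3.
Column maxima: Land → -1, Sea → 11; minimax = -1.
-3 ≠ -1, so no pure-strategy equilibrium exists.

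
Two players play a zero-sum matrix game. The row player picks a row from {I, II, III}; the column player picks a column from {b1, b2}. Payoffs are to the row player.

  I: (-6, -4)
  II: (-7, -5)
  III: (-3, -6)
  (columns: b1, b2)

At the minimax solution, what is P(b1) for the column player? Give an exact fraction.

2/5

Row minima: I → -6, II → -7, III → -6; maximin = -6.
Column maxima: b1 → -3, b2 → -4; minimax = -4.
-6 ≠ -4, so there is no saddle point; optimal play is mixed.
II is strictly dominated by I, so the row player never plays it.
On the remaining 2×2 (I, III vs b1, b2):
Let the row player play I with probability p. Expected payoff against b1: (-6)p + (-3)(1−p) = −3p − 3; against b2: (-4)p + (-6)(1−p) = 2p − 6.
Setting these equal: −3p − 3 = 2p − 6 ⇒ −5p = -3 ⇒ p = 3/5, and the value is (-3)·(3/5) − 3 = -24/5.
For the column player: with q = P(b1), equating I's and III's payoffs gives −2q − 4 = 3q − 6 ⇒ q = 2/5.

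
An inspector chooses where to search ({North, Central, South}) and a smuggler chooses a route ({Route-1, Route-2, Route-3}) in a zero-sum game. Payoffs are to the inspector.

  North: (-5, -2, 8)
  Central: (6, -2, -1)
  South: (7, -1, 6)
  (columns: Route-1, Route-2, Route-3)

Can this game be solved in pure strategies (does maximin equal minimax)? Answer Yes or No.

Yes

Row minima: North → -5, Central → -2, South → -1; maximin = -1.
Column maxima: Route-1 → 7, Route-2 → -1, Route-3 → 8; minimax = -1.
maximin = minimax = -1, so a saddle point exists.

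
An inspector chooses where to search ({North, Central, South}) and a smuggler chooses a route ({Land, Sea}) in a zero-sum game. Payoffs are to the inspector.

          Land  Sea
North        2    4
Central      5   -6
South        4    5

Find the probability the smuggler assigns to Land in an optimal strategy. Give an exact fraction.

Row minima: North → 2, Central → -6, South → 4; maximin = 4.
Column maxima: Land → 5, Sea → 5; minimax = 5.
4 ≠ 5, so there is no saddle point; optimal play is mixed.
North is strictly dominated by South, so the inspector never plays it.
On the remaining 2×2 (Central, South vs Land, Sea):
Let the inspector play Central with probability p. Expected payoff against Land: 5p + 4(1−p) = p + 4; against Sea: (-6)p + 5(1−p) = −11p + 5.
Setting these equal: p + 4 = −11p + 5 ⇒ 12p = 1 ⇒ p = 1/12, and the value is (1)·(1/12) + 4 = 49/12.
For the smuggler: with q = P(Land), equating Central's and South's payoffs gives 11q − 6 = −q + 5 ⇒ q = 11/12.

11/12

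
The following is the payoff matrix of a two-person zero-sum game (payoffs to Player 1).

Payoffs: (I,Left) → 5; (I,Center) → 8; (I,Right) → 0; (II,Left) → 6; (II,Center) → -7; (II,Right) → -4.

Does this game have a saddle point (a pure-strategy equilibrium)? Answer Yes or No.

Row minima: I → 0, II → -7; maximin = 0.
Column maxima: Left → 6, Center → 8, Right → 0; minimax = 0.
maximin = minimax = 0, so a saddle point exists.

Yes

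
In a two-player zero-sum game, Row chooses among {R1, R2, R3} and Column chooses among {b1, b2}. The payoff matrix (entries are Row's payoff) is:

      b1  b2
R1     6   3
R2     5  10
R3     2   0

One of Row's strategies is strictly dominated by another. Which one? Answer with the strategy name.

R1 gives a strictly higher payoff than R3 against every column: 6 > 2, 3 > 0.
So R3 is strictly dominated and Row never plays it.

R3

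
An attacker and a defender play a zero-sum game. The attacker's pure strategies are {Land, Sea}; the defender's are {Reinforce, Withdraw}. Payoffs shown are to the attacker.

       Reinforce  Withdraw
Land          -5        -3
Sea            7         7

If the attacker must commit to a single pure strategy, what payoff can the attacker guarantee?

Row minima: Land → -5, Sea → 7.
The best of these is 7.

7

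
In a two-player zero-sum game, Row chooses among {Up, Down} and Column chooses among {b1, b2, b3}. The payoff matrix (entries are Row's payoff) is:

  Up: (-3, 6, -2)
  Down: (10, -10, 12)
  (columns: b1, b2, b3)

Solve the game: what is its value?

Row minima: Up → -3, Down → -10; maximin = -3.
Column maxima: b1 → 10, b2 → 6, b3 → 12; minimax = 6.
-3 ≠ 6, so there is no saddle point; optimal play is mixed.
b3 is strictly dominated by b1 (it gives Row strictly more in every row), so Column never plays it.
On the remaining 2×2 (Up, Down vs b1, b2):
Let Row play Up with probability p. Expected payoff against b1: (-3)p + 10(1−p) = −13p + 10; against b2: 6p + (-10)(1−p) = 16p − 10.
Setting these equal: −13p + 10 = 16p − 10 ⇒ −29p = -20 ⇒ p = 20/29, and the value is (-13)·(20/29) + 10 = 30/29.
For Column: with q = P(b1), equating Up's and Down's payoffs gives −9q + 6 = 20q − 10 ⇒ q = 16/29.

30/29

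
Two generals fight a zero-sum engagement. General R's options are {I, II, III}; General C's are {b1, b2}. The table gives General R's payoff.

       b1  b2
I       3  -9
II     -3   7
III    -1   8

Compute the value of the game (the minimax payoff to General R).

5/7

Row minima: I → -9, II → -3, III → -1; maximin = -1.
Column maxima: b1 → 3, b2 → 8; minimax = 3.
-1 ≠ 3, so there is no saddle point; optimal play is mixed.
II is strictly dominated by III, so General R never plays it.
On the remaining 2×2 (I, III vs b1, b2):
Let General R play I with probability p. Expected payoff against b1: 3p + (-1)(1−p) = 4p − 1; against b2: (-9)p + 8(1−p) = −17p + 8.
Setting these equal: 4p − 1 = −17p + 8 ⇒ 21p = 9 ⇒ p = 3/7, and the value is (4)·(3/7) − 1 = 5/7.
For General C: with q = P(b1), equating I's and III's payoffs gives 12q − 9 = −9q + 8 ⇒ q = 17/21.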